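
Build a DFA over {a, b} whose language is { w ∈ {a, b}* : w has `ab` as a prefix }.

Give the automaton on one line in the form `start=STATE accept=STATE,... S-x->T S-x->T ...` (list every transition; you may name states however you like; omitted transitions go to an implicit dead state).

Check the first 2 symbols one by one: s0 through s1 record how many have matched `ab` so far; any wrong symbol goes to the dead state s3. After all 2 match we enter the accepting sink s2.
With 4 states:
        a   b  
>  s0   s1  s3 
   s1   s3  s2 
 * s2   s2  s2 
   s3   s3  s3 
(> = start, * = accepting)

start=s0 accept=s2 s0-a->s1 s0-b->s3 s1-a->s3 s1-b->s2 s2-a->s2 s2-b->s2 s3-a->s3 s3-b->s3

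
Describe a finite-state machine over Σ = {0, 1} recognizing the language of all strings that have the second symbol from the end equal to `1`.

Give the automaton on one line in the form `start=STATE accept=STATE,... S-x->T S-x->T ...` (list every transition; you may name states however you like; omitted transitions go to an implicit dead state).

Because acceptance depends on a position counted from the end, the machine has to buffer the most recent 2 symbols. Make each state the string of the last up-to-2 symbols read; on input `x` shift the window left and append `x`. Accept when the buffered window has length 2 and begins with `1`.
A 7-state machine:
        0   1  
>  q0   q1  q2 
   q1   q3  q4 
   q2   q5  q6 
   q3   q3  q4 
   q4   q5  q6 
 * q5   q3  q4 
 * q6   q5  q6 
(> = start, * = accepting)

start=q0 accept=q5,q6 q0-0->q1 q0-1->q2 q1-0->q3 q1-1->q4 q2-0->q5 q2-1->q6 q3-0->q3 q3-1->q4 q4-0->q5 q4-1->q6 q5-0->q3 q5-1->q4 q6-0->q5 q6-1->q6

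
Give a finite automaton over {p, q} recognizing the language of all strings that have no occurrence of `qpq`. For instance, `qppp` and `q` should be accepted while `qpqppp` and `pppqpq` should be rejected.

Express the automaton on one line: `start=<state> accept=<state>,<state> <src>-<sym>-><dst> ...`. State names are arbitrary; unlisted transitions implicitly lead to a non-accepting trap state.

This is the complement of 'contains `qpq`'. Use the same substring-matching states — A through D holding how much of `qpq` has just been matched — but flip the accepting set: everything except the trap D accepts.
4 states suffice.
       p  q 
>* A   A  B 
 * B   C  B 
 * C   A  D 
   D   D  D 
(> = start, * = accepting)

start=A accept=A,B,C A-p->A A-q->B B-p->C B-q->B C-p->A C-q->D D-p->D D-q->D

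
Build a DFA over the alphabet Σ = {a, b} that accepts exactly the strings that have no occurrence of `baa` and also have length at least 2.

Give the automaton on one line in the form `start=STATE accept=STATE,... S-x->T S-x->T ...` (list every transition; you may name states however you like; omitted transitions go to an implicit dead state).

Build one automaton per condition and run them in lockstep. The first has 4 states tracking partial matches of the forbidden pattern `baa`; the second has 4 states tracking the input length, saturating at 3. A product state is a pair (one from each), accepting exactly when both do. Equivalent product states are then merged.
7 states suffice.
        a   b  
>  q0   q1  q2 
   q1   q3  q4 
   q2   q5  q4 
 * q3   q3  q4 
 * q4   q5  q4 
 * q5   q6  q4 
   q6   q6  q6 
(> = start, * = accepting)

start=q0 accept=q3,q4,q5 q0-a->q1 q0-b->q2 q1-a->q3 q1-b->q4 q2-a->q5 q2-b->q4 q3-a->q3 q3-b->q4 q4-a->q5 q4-b->q4 q5-a->q6 q5-b->q4 q6-a->q6 q6-b->q6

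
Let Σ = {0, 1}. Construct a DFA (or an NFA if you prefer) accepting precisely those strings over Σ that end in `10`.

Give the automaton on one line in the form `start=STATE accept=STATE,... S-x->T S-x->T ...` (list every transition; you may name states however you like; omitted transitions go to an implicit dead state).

Let each state record the length of the longest suffix of the input read so far that is also a prefix of `10`. B means the last symbol is `1`; C means the last 2 symbols are `10`. Accept only at C, where the string currently ends in `10`.
3 states suffice.
       0  1 
>  A   A  B 
   B   C  B 
 * C   A  B 
(> = start, * = accepting)

start=A accept=C A-0->A A-1->B B-0->C B-1->B C-0->A C-1->B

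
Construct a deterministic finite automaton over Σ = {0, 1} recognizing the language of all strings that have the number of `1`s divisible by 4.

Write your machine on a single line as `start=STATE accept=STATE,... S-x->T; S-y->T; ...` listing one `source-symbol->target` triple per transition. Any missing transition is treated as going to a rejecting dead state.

Keep the running count of `1`s modulo 4: each `1` advances along the cycle s0 → s1 → s2 → s3 → s0 while other symbols loop. Accept at s0.
A 4-state machine:
        0   1  
>* s0   s0  s1 
   s1   s1  s2 
   s2   s2  s3 
   s3   s3  s0 
(> = start, * = accepting)

start=s0; accept=s0; s0-0->s0; s0-1->s1; s1-0->s1; s1-1->s2; s2-0->s2; s2-1->s3; s3-0->s3; s3-1->s0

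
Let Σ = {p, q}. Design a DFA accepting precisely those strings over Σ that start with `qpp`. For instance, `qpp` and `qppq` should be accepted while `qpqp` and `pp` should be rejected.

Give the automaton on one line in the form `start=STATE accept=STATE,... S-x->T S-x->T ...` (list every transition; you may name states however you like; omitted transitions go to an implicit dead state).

Walk along `qpp` while the input agrees: from A take `q` to B, and so on. Any deviation drops to the rejecting sink E. Once D is reached the prefix is confirmed and every continuation is accepted.
A 5-state machine:
       p  q 
>  A   E  B 
   B   C  E 
   C   D  E 
 * D   D  D 
   E   E  E 
(> = start, * = accepting)

start=A accept=D A-p->E A-q->B B-p->C B-q->E C-p->D C-q->E D-p->D D-q->D E-p->E E-q->E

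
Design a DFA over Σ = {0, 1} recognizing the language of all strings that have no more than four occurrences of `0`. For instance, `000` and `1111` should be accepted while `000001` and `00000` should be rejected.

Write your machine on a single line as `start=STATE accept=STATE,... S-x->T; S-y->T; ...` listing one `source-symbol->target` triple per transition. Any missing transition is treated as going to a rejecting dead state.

start=q0; accept=q0,q1,q2,q3,q4; q0-0->q1; q0-1->q0; q1-0->q2; q1-1->q1; q2-0->q3; q2-1->q2; q3-0->q4; q3-1->q3; q4-0->q5; q4-1->q4; q5-0->q5; q5-1->q5

Only the number of `0`s matters, and only up to 5. Make a chain q0 → q1 → q2 → q3 → q4 → q5 advanced by each `0` (with q5 absorbing); every other symbol self-loops. The accepting set is {q0, q1, q2, q3, q4}.
With 6 states:
        0   1  
>* q0   q1  q0 
 * q1   q2  q1 
 * q2   q3  q2 
 * q3   q4  q3 
 * q4   q5  q4 
   q5   q5  q5 
(> = start, * = accepting)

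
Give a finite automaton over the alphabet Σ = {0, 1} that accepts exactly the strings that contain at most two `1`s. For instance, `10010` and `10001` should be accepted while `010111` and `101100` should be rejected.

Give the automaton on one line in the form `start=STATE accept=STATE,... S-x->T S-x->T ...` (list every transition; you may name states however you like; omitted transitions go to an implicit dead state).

Only the number of `1`s matters, and only up to 3. Make a chain A → B → C → D advanced by each `1` (with D absorbing); every other symbol self-loops. The accepting set is {A, B, C}.
With 4 states:
       0  1 
>* A   A  B 
 * B   B  C 
 * C   C  D 
   D   D  D 
(> = start, * = accepting)

start=A accept=A,B,C A-0->A A-1->B B-0->B B-1->C C-0->C C-1->D D-0->D D-1->D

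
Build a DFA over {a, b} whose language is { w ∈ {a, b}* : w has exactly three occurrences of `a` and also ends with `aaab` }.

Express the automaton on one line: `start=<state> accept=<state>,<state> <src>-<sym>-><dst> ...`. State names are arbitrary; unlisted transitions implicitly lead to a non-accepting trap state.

start=q0 accept=q5 q0-a->q1 q0-b->q0 q1-a->q2 q1-b->q3 q2-a->q4 q2-b->q3 q3-a->q3 q3-b->q3 q4-a->q3 q4-b->q5 q5-a->q3 q5-b->q3

Build one automaton per condition and run them in lockstep. One (5 states) tracks the count of `a`s, saturating at 4; the other (5 states) tracks how much of the suffix `aaab` has currently been matched. Each combined state is a pair, one component from each; accept when both components accept. Equivalent product states are then merged.
        a   b  
>  q0   q1  q0 
   q1   q2  q3 
   q2   q4  q3 
   q3   q3  q3 
   q4   q3  q5 
 * q5   q3  q3 
(> = start, * = accepting)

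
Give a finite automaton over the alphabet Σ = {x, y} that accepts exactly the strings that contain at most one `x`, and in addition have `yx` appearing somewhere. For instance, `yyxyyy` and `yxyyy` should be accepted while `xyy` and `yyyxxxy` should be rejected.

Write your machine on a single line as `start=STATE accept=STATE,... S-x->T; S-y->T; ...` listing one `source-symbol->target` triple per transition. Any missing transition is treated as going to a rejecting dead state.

Handle the two conditions separately and then intersect. One (3 states) tracks the count of `x`s, saturating at 2; the other (3 states) tracks whether and how much of `yx` has been seen. Each combined state is a pair, one component from each; accept when both components accept.
With 8 states:
        x   y  
>  S0   S1  S2 
   S1   S3  S4 
   S2   S5  S2 
   S3   S3  S6 
   S4   S7  S4 
 * S5   S7  S5 
   S6   S7  S6 
   S7   S7  S7 
(> = start, * = accepting)

start=S0; accept=S5; S0-x->S1; S0-y->S2; S1-x->S3; S1-y->S4; S2-x->S5; S2-y->S2; S3-x->S3; S3-y->S6; S4-x->S7; S4-y->S4; S5-x->S7; S5-y->S5; S6-x->S7; S6-y->S6; S7-x->S7; S7-y->S7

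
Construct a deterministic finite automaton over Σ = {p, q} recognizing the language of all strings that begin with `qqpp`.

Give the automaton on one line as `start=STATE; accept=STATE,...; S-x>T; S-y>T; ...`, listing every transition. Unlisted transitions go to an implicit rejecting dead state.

start=S0; accept=S4; S0-p>S5; S0-q>S1; S1-p>S5; S1-q>S2; S2-p>S3; S2-q>S5; S3-p>S4; S3-q>S5; S4-p>S4; S4-q>S4; S5-p>S5; S5-q>S5

Walk along `qqpp` while the input agrees: from S0 take `q` to S1, and so on. Any deviation drops to the rejecting sink S5. Once S4 is reached the prefix is confirmed and every continuation is accepted.
        p   q  
>  S0   S5  S1 
   S1   S5  S2 
   S2   S3  S5 
   S3   S4  S5 
 * S4   S4  S4 
   S5   S5  S5 
(> = start, * = accepting)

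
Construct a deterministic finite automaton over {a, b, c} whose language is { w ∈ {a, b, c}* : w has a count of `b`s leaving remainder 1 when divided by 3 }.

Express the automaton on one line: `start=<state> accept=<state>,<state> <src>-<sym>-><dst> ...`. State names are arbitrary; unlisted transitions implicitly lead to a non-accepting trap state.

Keep the running count of `b`s modulo 3: each `b` advances along the cycle q0 → q1 → q2 → q0 while other symbols loop. Accept at q1.
With 3 states:
        a   b   c  
>  q0   q0  q1  q0 
 * q1   q1  q2  q1 
   q2   q2  q0  q2 
(> = start, * = accepting)

start=q0 accept=q1 q0-a->q0 q0-b->q1 q0-c->q0 q1-a->q1 q1-b->q2 q1-c->q1 q2-a->q2 q2-b->q0 q2-c->q2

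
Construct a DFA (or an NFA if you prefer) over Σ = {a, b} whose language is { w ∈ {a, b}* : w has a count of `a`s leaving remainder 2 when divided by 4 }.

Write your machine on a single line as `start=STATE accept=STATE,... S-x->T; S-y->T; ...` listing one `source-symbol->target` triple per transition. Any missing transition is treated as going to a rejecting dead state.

start=s0; accept=s2; s0-a->s1; s0-b->s0; s1-a->s2; s1-b->s1; s2-a->s3; s2-b->s2; s3-a->s0; s3-b->s3

Keep the running count of `a`s modulo 4: each `a` advances along the cycle s0 → s1 → s2 → s3 → s0 while other symbols loop. Accept at s2.
A 4-state machine:
        a   b  
>  s0   s1  s0 
   s1   s2  s1 
 * s2   s3  s2 
   s3   s0  s3 
(> = start, * = accepting)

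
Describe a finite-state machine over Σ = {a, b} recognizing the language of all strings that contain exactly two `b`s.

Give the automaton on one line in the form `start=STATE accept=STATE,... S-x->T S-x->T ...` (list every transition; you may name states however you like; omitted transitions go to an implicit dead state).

start=s0 accept=s2 s0-a->s0 s0-b->s1 s1-a->s1 s1-b->s2 s2-a->s2 s2-b->s3 s3-a->s3 s3-b->s3

Count `b`s, saturating at 3: states s0 through s2 mean 0 through 2 `b`s seen; s3 means more than 2. Each `b` increments (capped at s3); other symbols loop. Accept from {s2}.
        a   b  
>  s0   s0  s1 
   s1   s1  s2 
 * s2   s2  s3 
   s3   s3  s3 
(> = start, * = accepting)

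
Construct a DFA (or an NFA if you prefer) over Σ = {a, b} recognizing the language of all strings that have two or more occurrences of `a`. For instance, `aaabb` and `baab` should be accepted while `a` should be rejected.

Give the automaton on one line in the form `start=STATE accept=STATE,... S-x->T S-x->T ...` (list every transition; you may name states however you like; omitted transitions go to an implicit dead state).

Only the number of `a`s matters, and only up to 3. Make a chain q0 → q1 → q2 → q3 advanced by each `a` (with q3 absorbing); every other symbol self-loops. The accepting set is {q2, q3}.
With 4 states:
        a   b  
>  q0   q1  q0 
   q1   q2  q1 
 * q2   q3  q2 
 * q3   q3  q3 
(> = start, * = accepting)

start=q0 accept=q2,q3 q0-a->q1 q0-b->q0 q1-a->q2 q1-b->q1 q2-a->q3 q2-b->q2 q3-a->q3 q3-b->q3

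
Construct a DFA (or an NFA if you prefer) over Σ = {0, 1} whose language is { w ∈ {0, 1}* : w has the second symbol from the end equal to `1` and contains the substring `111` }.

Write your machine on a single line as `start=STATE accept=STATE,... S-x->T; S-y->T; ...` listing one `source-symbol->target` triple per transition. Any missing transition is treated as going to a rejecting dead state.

Build one automaton per condition and run them in lockstep. The first has 7 states tracking the last 2 symbols read; the second has 4 states tracking whether and how much of `111` has been seen. A product state is a pair (one from each), accepting exactly when both do. Equivalent product states are then merged.
With 7 states:
        0   1  
>  q0   q0  q1 
   q1   q0  q2 
   q2   q0  q3 
 * q3   q4  q3 
 * q4   q5  q6 
   q5   q5  q6 
   q6   q4  q3 
(> = start, * = accepting)

start=q0; accept=q3,q4; q0-0->q0; q0-1->q1; q1-0->q0; q1-1->q2; q2-0->q0; q2-1->q3; q3-0->q4; q3-1->q3; q4-0->q5; q4-1->q6; q5-0->q5; q5-1->q6; q6-0->q4; q6-1->q3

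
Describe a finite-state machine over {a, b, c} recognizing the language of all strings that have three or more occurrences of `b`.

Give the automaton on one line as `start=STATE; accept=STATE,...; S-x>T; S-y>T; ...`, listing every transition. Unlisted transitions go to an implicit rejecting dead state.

start=q0; accept=q3,q4; q0-a>q0; q0-b>q1; q0-c>q0; q1-a>q1; q1-b>q2; q1-c>q1; q2-a>q2; q2-b>q3; q2-c>q2; q3-a>q3; q3-b>q4; q3-c>q3; q4-a>q4; q4-b>q4; q4-c>q4

Only the number of `b`s matters, and only up to 4. Make a chain q0 → q1 → q2 → q3 → q4 advanced by each `b` (with q4 absorbing); every other symbol self-loops. The accepting set is {q3, q4}.
With 5 states:
        a   b   c  
>  q0   q0  q1  q0 
   q1   q1  q2  q1 
   q2   q2  q3  q2 
 * q3   q3  q4  q3 
 * q4   q4  q4  q4 
(> = start, * = accepting)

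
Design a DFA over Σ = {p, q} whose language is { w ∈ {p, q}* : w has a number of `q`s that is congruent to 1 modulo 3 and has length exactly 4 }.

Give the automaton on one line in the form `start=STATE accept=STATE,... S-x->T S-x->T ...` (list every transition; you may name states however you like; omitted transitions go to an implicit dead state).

start=S0 accept=S9 S0-p->S1 S0-q->S2 S1-p->S3 S1-q->S4 S2-p->S4 S2-q->S5 S3-p->S6 S3-q->S7 S4-p->S7 S4-q->S8 S5-p->S8 S5-q->S6 S6-p->S8 S6-q->S9 S7-p->S9 S7-q->S8 S8-p->S8 S8-q->S8 S9-p->S8 S9-q->S8

Handle the two conditions separately and then intersect. One (3 states) tracks the count of `q`s modulo 3; the other (6 states) tracks the input length, saturating at 5. Each combined state is a pair, one component from each; accept when both components accept. Equivalent product states are then merged.
        p   q  
>  S0   S1  S2 
   S1   S3  S4 
   S2   S4  S5 
   S3   S6  S7 
   S4   S7  S8 
   S5   S8  S6 
   S6   S8  S9 
   S7   S9  S8 
   S8   S8  S8 
 * S9   S8  S8 
(> = start, * = accepting)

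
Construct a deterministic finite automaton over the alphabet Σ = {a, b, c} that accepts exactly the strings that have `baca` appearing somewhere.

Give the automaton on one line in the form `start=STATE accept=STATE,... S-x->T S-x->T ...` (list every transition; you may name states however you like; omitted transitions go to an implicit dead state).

Track how much of `baca` has been matched so far: state q0 is no progress, q4 is the absorbing accept state reached once `baca` has occurred. Intermediate states record partial matches; on a mismatch, fall back to the longest reusable overlap.
A 5-state machine:
        a   b   c  
>  q0   q0  q1  q0 
   q1   q2  q1  q0 
   q2   q0  q1  q3 
   q3   q4  q1  q0 
 * q4   q4  q4  q4 
(> = start, * = accepting)

start=q0 accept=q4 q0-a->q0 q0-b->q1 q0-c->q0 q1-a->q2 q1-b->q1 q1-c->q0 q2-a->q0 q2-b->q1 q2-c->q3 q3-a->q4 q3-b->q1 q3-c->q0 q4-a->q4 q4-b->q4 q4-c->q4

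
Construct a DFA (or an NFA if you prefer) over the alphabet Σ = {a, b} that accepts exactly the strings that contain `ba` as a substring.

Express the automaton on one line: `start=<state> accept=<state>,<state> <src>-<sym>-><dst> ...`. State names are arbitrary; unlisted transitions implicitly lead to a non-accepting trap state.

States s0..s1 record the length of the longest prefix of `ba` that matches the current input suffix. Reaching s2 means `ba` has been seen, and we stay there forever. Accept from s2.
        a   b  
>  s0   s0  s1 
   s1   s2  s1 
 * s2   s2  s2 
(> = start, * = accepting)

start=s0 accept=s2 s0-a->s0 s0-b->s1 s1-a->s2 s1-b->s1 s2-a->s2 s2-b->s2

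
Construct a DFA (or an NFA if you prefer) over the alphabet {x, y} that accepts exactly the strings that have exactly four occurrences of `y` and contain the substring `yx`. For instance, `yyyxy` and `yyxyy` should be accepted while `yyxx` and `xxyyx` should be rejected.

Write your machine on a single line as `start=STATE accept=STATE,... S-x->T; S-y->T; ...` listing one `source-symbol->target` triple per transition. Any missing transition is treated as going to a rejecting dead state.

start=s0; accept=s8; s0-x->s0; s0-y->s1; s1-x->s2; s1-y->s3; s2-x->s2; s2-y->s4; s3-x->s4; s3-y->s5; s4-x->s4; s4-y->s6; s5-x->s6; s5-y->s7; s6-x->s6; s6-y->s8; s7-x->s8; s7-y->s9; s8-x->s8; s8-y->s10; s9-x->s10; s9-y->s9; s10-x->s10; s10-y->s10

Run two small machines in parallel and take their product. One (6 states) tracks the count of `y`s, saturating at 5; the other (3 states) tracks whether and how much of `yx` has been seen. Each combined state is a pair, one component from each; accept when both components accept.
          x    y  
>  s0     s0   s1 
   s1     s2   s3 
   s2     s2   s4 
   s3     s4   s5 
   s4     s4   s6 
   s5     s6   s7 
   s6     s6   s8 
   s7     s8   s9 
 * s8     s8  s10 
   s9    s10   s9 
   s10   s10  s10 
(> = start, * = accepting)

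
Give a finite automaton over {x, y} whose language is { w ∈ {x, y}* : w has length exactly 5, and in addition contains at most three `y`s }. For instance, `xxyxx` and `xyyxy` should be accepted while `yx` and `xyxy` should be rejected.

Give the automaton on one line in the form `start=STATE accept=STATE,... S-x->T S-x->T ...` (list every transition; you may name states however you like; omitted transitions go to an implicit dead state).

start=q0 accept=q12 q0-x->q1 q0-y->q2 q1-x->q3 q1-y->q4 q2-x->q4 q2-y->q5 q3-x->q6 q3-y->q6 q4-x->q6 q4-y->q7 q5-x->q7 q5-y->q8 q6-x->q9 q6-y->q9 q7-x->q9 q7-y->q10 q8-x->q10 q8-y->q11 q9-x->q12 q9-y->q12 q10-x->q12 q10-y->q11 q11-x->q11 q11-y->q11 q12-x->q11 q12-y->q11

Run two small machines in parallel and take their product. One (7 states) tracks the input length, saturating at 6; the other (5 states) tracks the count of `y`s, saturating at 4. Each combined state is a pair, one component from each; accept when both components accept. Minimizing collapses redundant product states.
A 13-state machine:
          x    y  
>  q0     q1   q2 
   q1     q3   q4 
   q2     q4   q5 
   q3     q6   q6 
   q4     q6   q7 
   q5     q7   q8 
   q6     q9   q9 
   q7     q9  q10 
   q8    q10  q11 
   q9    q12  q12 
   q10   q12  q11 
   q11   q11  q11 
 * q12   q11  q11 
(> = start, * = accepting)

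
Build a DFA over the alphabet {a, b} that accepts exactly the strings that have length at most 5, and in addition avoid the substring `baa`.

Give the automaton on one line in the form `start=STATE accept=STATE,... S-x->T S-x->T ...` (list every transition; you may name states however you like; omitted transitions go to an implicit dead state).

start=q0 accept=q0,q1,q2,q3,q4,q5,q6,q7,q8,q10,q11,q12,q14,q15,q16 q0-a->q1 q0-b->q2 q1-a->q3 q1-b->q4 q2-a->q5 q2-b->q4 q3-a->q6 q3-b->q7 q4-a->q8 q4-b->q7 q5-a->q9 q5-b->q7 q6-a->q10 q6-b->q11 q7-a->q12 q7-b->q11 q8-a->q13 q8-b->q11 q9-a->q13 q9-b->q13 q10-a->q14 q10-b->q15 q11-a->q16 q11-b->q15 q12-a->q17 q12-b->q15 q13-a->q17 q13-b->q17 q14-a->q18 q14-b->q19 q15-a->q20 q15-b->q19 q16-a->q21 q16-b->q19 q17-a->q21 q17-b->q21 q18-a->q18 q18-b->q19 q19-a->q20 q19-b->q19 q20-a->q21 q20-b->q19 q21-a->q21 q21-b->q21

Handle the two conditions separately and then intersect. The first has 7 states tracking the input length, saturating at 6; the second has 4 states tracking partial matches of the forbidden pattern `baa`. A product state is a pair (one from each), accepting exactly when both do.
A 22-state machine:
          a    b  
>* q0     q1   q2 
 * q1     q3   q4 
 * q2     q5   q4 
 * q3     q6   q7 
 * q4     q8   q7 
 * q5     q9   q7 
 * q6    q10  q11 
 * q7    q12  q11 
 * q8    q13  q11 
   q9    q13  q13 
 * q10   q14  q15 
 * q11   q16  q15 
 * q12   q17  q15 
   q13   q17  q17 
 * q14   q18  q19 
 * q15   q20  q19 
 * q16   q21  q19 
   q17   q21  q21 
   q18   q18  q19 
   q19   q20  q19 
   q20   q21  q19 
   q21   q21  q21 
(> = start, * = accepting)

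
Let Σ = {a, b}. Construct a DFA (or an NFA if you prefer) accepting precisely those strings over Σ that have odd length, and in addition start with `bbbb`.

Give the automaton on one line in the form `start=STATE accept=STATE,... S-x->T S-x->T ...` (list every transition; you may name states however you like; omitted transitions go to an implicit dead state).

Run two small machines in parallel and take their product. One (2 states) tracks the input length modulo 2; the other (6 states) tracks whether the input so far still matches the prefix `bbbb`. Each combined state is a pair, one component from each; accept when both components accept. Minimizing collapses redundant product states.
        a   b  
>  q0   q1  q2 
   q1   q1  q1 
   q2   q1  q3 
   q3   q1  q4 
   q4   q1  q5 
   q5   q6  q6 
 * q6   q5  q5 
(> = start, * = accepting)

start=q0 accept=q6 q0-a->q1 q0-b->q2 q1-a->q1 q1-b->q1 q2-a->q1 q2-b->q3 q3-a->q1 q3-b->q4 q4-a->q1 q4-b->q5 q5-a->q6 q5-b->q6 q6-a->q5 q6-b->q5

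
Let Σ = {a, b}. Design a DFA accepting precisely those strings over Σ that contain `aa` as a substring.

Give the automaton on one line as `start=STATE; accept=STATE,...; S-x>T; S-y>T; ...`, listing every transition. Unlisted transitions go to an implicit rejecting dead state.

start=s0; accept=s2; s0-a>s1; s0-b>s0; s1-a>s2; s1-b>s0; s2-a>s2; s2-b>s2

Track how much of `aa` has been matched so far: state s0 is no progress, s2 is the absorbing accept state reached once `aa` has occurred. Intermediate states record partial matches; on a mismatch, fall back to the longest reusable overlap.
With 3 states:
        a   b  
>  s0   s1  s0 
   s1   s2  s0 
 * s2   s2  s2 
(> = start, * = accepting)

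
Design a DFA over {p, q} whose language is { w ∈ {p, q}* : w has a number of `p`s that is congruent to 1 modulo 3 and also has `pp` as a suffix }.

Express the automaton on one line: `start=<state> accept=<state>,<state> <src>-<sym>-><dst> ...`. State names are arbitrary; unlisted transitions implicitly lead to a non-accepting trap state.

start=S0 accept=S4 S0-p->S1 S0-q->S0 S1-p->S2 S1-q->S1 S2-p->S3 S2-q->S2 S3-p->S4 S3-q->S0 S4-p->S2 S4-q->S1

Handle the two conditions separately and then intersect. One (3 states) tracks the count of `p`s modulo 3; the other (3 states) tracks how much of the suffix `pp` has currently been matched. Each combined state is a pair, one component from each; accept when both components accept. Equivalent product states are then merged.
With 5 states:
        p   q  
>  S0   S1  S0 
   S1   S2  S1 
   S2   S3  S2 
   S3   S4  S0 
 * S4   S2  S1 
(> = start, * = accepting)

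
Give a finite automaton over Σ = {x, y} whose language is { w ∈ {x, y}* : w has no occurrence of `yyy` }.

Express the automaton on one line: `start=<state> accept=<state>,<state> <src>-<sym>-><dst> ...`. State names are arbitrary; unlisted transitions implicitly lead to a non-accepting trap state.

start=q0 accept=q0,q1,q2 q0-x->q0 q0-y->q1 q1-x->q0 q1-y->q2 q2-x->q0 q2-y->q3 q3-x->q3 q3-y->q3

This is the complement of 'contains `yyy`'. Use the same substring-matching states — q0 through q3 holding how much of `yyy` has just been matched — but flip the accepting set: everything except the trap q3 accepts.
        x   y  
>* q0   q0  q1 
 * q1   q0  q2 
 * q2   q0  q3 
   q3   q3  q3 
(> = start, * = accepting)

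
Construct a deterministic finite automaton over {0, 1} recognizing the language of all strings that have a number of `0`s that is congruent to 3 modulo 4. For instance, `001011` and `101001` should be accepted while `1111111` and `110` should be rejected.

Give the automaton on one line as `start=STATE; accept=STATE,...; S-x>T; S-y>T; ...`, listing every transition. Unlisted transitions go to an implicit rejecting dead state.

Keep the running count of `0`s modulo 4: each `0` advances along the cycle A → B → C → D → A while other symbols loop. Accept at D.
A 4-state machine:
       0  1 
>  A   B  A 
   B   C  B 
   C   D  C 
 * D   A  D 
(> = start, * = accepting)

start=A; accept=D; A-0>B; A-1>A; B-0>C; B-1>B; C-0>D; C-1>C; D-0>A; D-1>D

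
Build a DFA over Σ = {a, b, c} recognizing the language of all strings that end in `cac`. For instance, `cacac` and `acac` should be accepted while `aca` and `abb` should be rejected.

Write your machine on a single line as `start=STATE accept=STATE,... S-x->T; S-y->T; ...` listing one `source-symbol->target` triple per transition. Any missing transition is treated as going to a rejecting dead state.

start=s0; accept=s3; s0-a->s0; s0-b->s0; s0-c->s1; s1-a->s2; s1-b->s0; s1-c->s1; s2-a->s0; s2-b->s0; s2-c->s3; s3-a->s2; s3-b->s0; s3-c->s1

Let each state record the length of the longest suffix of the input read so far that is also a prefix of `cac`. s1 means the last symbol is `c`; s2 means the last 2 symbols are `ca`; s3 means the last 3 symbols are `cac`. Accept only at s3, where the string currently ends in `cac`.
With 4 states:
        a   b   c  
>  s0   s0  s0  s1 
   s1   s2  s0  s1 
   s2   s0  s0  s3 
 * s3   s2  s0  s1 
(> = start, * = accepting)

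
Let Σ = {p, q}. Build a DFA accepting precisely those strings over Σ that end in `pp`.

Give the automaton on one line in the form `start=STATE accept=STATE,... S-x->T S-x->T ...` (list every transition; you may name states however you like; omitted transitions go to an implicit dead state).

start=s0 accept=s2 s0-p->s1 s0-q->s0 s1-p->s2 s1-q->s0 s2-p->s2 s2-q->s0

Let each state record the length of the longest suffix of the input read so far that is also a prefix of `pp`. s1 means the last symbol is `p`; s2 means the last 2 symbols are `pp`. Accept only at s2, where the string currently ends in `pp`.
A 3-state machine:
        p   q  
>  s0   s1  s0 
   s1   s2  s0 
 * s2   s2  s0 
(> = start, * = accepting)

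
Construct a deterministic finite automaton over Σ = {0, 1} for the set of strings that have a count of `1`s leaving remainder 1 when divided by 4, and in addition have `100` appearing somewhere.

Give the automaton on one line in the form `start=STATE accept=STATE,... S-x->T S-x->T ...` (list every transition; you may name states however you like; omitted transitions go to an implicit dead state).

Build one automaton per condition and run them in lockstep. One (4 states) tracks the count of `1`s modulo 4; the other (4 states) tracks whether and how much of `100` has been seen. Each combined state is a pair, one component from each; accept when both components accept.
13 states suffice.
       0  1 
>  A   A  B 
   B   C  D 
   C   E  D 
   D   F  G 
 * E   E  H 
   F   H  G 
   G   I  J 
   H   H  K 
   I   K  J 
   J   L  B 
   K   K  M 
   L   M  B 
   M   M  E 
(> = start, * = accepting)

start=A accept=E A-0->A A-1->B B-0->C B-1->D C-0->E C-1->D D-0->F D-1->G E-0->E E-1->H F-0->H F-1->G G-0->I G-1->J H-0->H H-1->K I-0->K I-1->J J-0->L J-1->B K-0->K K-1->M L-0->M L-1->B M-0->M M-1->E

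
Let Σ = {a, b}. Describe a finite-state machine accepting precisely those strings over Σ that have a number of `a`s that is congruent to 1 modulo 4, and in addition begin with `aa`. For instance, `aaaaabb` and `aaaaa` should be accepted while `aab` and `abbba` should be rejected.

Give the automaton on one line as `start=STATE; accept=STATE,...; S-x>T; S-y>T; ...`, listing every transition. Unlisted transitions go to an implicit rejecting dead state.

Run two small machines in parallel and take their product. The first has 4 states tracking the count of `a`s modulo 4; the second has 4 states tracking whether the input so far still matches the prefix `aa`. A product state is a pair (one from each), accepting exactly when both do.
With 10 states:
        a   b  
>  q0   q1  q2 
   q1   q3  q4 
   q2   q4  q2 
   q3   q5  q3 
   q4   q6  q4 
   q5   q7  q5 
   q6   q8  q6 
   q7   q9  q7 
   q8   q2  q8 
 * q9   q3  q9 
(> = start, * = accepting)

start=q0; accept=q9; q0-a>q1; q0-b>q2; q1-a>q3; q1-b>q4; q2-a>q4; q2-b>q2; q3-a>q5; q3-b>q3; q4-a>q6; q4-b>q4; q5-a>q7; q5-b>q5; q6-a>q8; q6-b>q6; q7-a>q9; q7-b>q7; q8-a>q2; q8-b>q8; q9-a>q3; q9-b>q9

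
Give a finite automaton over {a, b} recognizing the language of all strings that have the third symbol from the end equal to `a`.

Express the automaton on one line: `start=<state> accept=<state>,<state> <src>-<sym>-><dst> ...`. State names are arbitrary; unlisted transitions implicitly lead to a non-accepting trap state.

start=s0 accept=s7,s8,s9,s10 s0-a->s1 s0-b->s2 s1-a->s3 s1-b->s4 s2-a->s5 s2-b->s6 s3-a->s7 s3-b->s8 s4-a->s9 s4-b->s10 s5-a->s11 s5-b->s12 s6-a->s13 s6-b->s14 s7-a->s7 s7-b->s8 s8-a->s9 s8-b->s10 s9-a->s11 s9-b->s12 s10-a->s13 s10-b->s14 s11-a->s7 s11-b->s8 s12-a->s9 s12-b->s10 s13-a->s11 s13-b->s12 s14-a->s13 s14-b->s14

Because acceptance depends on a position counted from the end, the machine has to buffer the most recent 3 symbols. Make each state the string of the last up-to-3 symbols read; on input `x` shift the window left and append `x`. Accept when the buffered window has length 3 and begins with `a`.
A 15-state machine:
          a    b  
>  s0     s1   s2 
   s1     s3   s4 
   s2     s5   s6 
   s3     s7   s8 
   s4     s9  s10 
   s5    s11  s12 
   s6    s13  s14 
 * s7     s7   s8 
 * s8     s9  s10 
 * s9    s11  s12 
 * s10   s13  s14 
   s11    s7   s8 
   s12    s9  s10 
   s13   s11  s12 
   s14   s13  s14 
(> = start, * = accepting)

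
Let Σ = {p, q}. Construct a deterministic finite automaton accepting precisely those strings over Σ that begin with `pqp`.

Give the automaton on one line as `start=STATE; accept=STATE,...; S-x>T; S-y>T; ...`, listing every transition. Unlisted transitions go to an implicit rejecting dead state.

Walk along `pqp` while the input agrees: from s0 take `p` to s1, and so on. Any deviation drops to the rejecting sink s4. Once s3 is reached the prefix is confirmed and every continuation is accepted.
A 5-state machine:
        p   q  
>  s0   s1  s4 
   s1   s4  s2 
   s2   s3  s4 
 * s3   s3  s3 
   s4   s4  s4 
(> = start, * = accepting)

start=s0; accept=s3; s0-p>s1; s0-q>s4; s1-p>s4; s1-q>s2; s2-p>s3; s2-q>s4; s3-p>s3; s3-q>s3; s4-p>s4; s4-q>s4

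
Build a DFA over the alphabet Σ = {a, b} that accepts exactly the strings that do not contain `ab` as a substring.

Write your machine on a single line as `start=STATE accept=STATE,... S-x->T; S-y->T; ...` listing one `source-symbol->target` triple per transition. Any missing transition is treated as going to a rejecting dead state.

start=s0; accept=s0,s1; s0-a->s1; s0-b->s0; s1-a->s1; s1-b->s2; s2-a->s2; s2-b->s2

Track partial matches of the forbidden pattern `ab`. State s2 is a dead state reached once `ab` has occurred; every other state accepts. s0 means no part of `ab` is currently matched.
3 states suffice.
        a   b  
>* s0   s1  s0 
 * s1   s1  s2 
   s2   s2  s2 
(> = start, * = accepting)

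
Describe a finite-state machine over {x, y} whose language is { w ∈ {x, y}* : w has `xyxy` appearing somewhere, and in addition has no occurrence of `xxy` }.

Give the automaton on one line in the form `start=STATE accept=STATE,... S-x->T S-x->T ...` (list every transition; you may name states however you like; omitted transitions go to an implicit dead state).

start=q0 accept=q8,q11,q12 q0-x->q1 q0-y->q0 q1-x->q2 q1-y->q3 q2-x->q2 q2-y->q4 q3-x->q5 q3-y->q0 q4-x->q6 q4-y->q7 q5-x->q2 q5-y->q8 q6-x->q9 q6-y->q10 q7-x->q9 q7-y->q7 q8-x->q11 q8-y->q8 q9-x->q9 q9-y->q4 q10-x->q10 q10-y->q10 q11-x->q12 q11-y->q8 q12-x->q12 q12-y->q10

Build one automaton per condition and run them in lockstep. One (5 states) tracks whether and how much of `xyxy` has been seen; the other (4 states) tracks partial matches of the forbidden pattern `xxy`. Each combined state is a pair, one component from each; accept when both components accept.
13 states suffice.
          x    y  
>  q0     q1   q0 
   q1     q2   q3 
   q2     q2   q4 
   q3     q5   q0 
   q4     q6   q7 
   q5     q2   q8 
   q6     q9  q10 
   q7     q9   q7 
 * q8    q11   q8 
   q9     q9   q4 
   q10   q10  q10 
 * q11   q12   q8 
 * q12   q12  q10 
(> = start, * = accepting)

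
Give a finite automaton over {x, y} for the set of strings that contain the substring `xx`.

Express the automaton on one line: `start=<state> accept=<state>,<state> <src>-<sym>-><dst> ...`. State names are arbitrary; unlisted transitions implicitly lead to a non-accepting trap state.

start=A accept=C A-x->B A-y->A B-x->C B-y->A C-x->C C-y->C

States A..B record the length of the longest prefix of `xx` that matches the current input suffix. Reaching C means `xx` has been seen, and we stay there forever. Accept from C.
With 3 states:
       x  y 
>  A   B  A 
   B   C  A 
 * C   C  C 
(> = start, * = accepting)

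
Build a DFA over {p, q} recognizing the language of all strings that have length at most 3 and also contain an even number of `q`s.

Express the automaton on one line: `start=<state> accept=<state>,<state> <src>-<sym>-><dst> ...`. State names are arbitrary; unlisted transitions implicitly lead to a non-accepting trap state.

Build one automaton per condition and run them in lockstep. The first has 5 states tracking the input length, saturating at 4; the second has 2 states tracking the count of `q`s modulo 2. A product state is a pair (one from each), accepting exactly when both do. Minimizing collapses redundant product states.
7 states suffice.
        p   q  
>* S0   S1  S2 
 * S1   S3  S4 
   S2   S4  S3 
 * S3   S5  S6 
   S4   S6  S5 
 * S5   S6  S6 
   S6   S6  S6 
(> = start, * = accepting)

start=S0 accept=S0,S1,S3,S5 S0-p->S1 S0-q->S2 S1-p->S3 S1-q->S4 S2-p->S4 S2-q->S3 S3-p->S5 S3-q->S6 S4-p->S6 S4-q->S5 S5-p->S6 S5-q->S6 S6-p->S6 S6-q->S6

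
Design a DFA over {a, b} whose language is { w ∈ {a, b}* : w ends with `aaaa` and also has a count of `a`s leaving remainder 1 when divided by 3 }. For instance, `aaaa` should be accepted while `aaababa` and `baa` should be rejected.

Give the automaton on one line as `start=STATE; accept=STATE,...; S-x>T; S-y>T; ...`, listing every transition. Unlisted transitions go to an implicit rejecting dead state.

Run two small machines in parallel and take their product. The first has 5 states tracking how much of the suffix `aaaa` has currently been matched; the second has 3 states tracking the count of `a`s modulo 3. A product state is a pair (one from each), accepting exactly when both do. After merging equivalent states the machine shrinks.
With 7 states:
        a   b  
>  q0   q1  q0 
   q1   q2  q3 
   q2   q4  q5 
   q3   q5  q3 
   q4   q6  q0 
   q5   q0  q5 
 * q6   q2  q3 
(> = start, * = accepting)

start=q0; accept=q6; q0-a>q1; q0-b>q0; q1-a>q2; q1-b>q3; q2-a>q4; q2-b>q5; q3-a>q5; q3-b>q3; q4-a>q6; q4-b>q0; q5-a>q0; q5-b>q5; q6-a>q2; q6-b>q3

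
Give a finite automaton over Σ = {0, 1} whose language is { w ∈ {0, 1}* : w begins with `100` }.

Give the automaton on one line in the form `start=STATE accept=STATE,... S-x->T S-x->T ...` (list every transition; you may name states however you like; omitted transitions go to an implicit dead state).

start=S0 accept=S3 S0-0->S4 S0-1->S1 S1-0->S2 S1-1->S4 S2-0->S3 S2-1->S4 S3-0->S3 S3-1->S3 S4-0->S4 S4-1->S4

Check the first 3 symbols one by one: S0 through S2 record how many have matched `100` so far; any wrong symbol goes to the dead state S4. After all 3 match we enter the accepting sink S3.
        0   1  
>  S0   S4  S1 
   S1   S2  S4 
   S2   S3  S4 
 * S3   S3  S3 
   S4   S4  S4 
(> = start, * = accepting)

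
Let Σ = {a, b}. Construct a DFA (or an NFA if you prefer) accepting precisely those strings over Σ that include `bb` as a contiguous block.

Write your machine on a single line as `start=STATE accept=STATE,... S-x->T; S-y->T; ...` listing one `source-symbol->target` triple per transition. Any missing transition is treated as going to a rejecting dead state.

States q0..q1 record the length of the longest prefix of `bb` that matches the current input suffix. Reaching q2 means `bb` has been seen, and we stay there forever. Accept from q2.
        a   b  
>  q0   q0  q1 
   q1   q0  q2 
 * q2   q2  q2 
(> = start, * = accepting)

start=q0; accept=q2; q0-a->q0; q0-b->q1; q1-a->q0; q1-b->q2; q2-a->q2; q2-b->q2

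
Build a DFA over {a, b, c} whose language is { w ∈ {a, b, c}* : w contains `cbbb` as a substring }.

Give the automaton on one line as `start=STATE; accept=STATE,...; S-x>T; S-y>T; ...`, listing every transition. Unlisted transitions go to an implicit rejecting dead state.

States q0..q3 record the length of the longest prefix of `cbbb` that matches the current input suffix. Reaching q4 means `cbbb` has been seen, and we stay there forever. Accept from q4.
A 5-state machine:
        a   b   c  
>  q0   q0  q0  q1 
   q1   q0  q2  q1 
   q2   q0  q3  q1 
   q3   q0  q4  q1 
 * q4   q4  q4  q4 
(> = start, * = accepting)

start=q0; accept=q4; q0-a>q0; q0-b>q0; q0-c>q1; q1-a>q0; q1-b>q2; q1-c>q1; q2-a>q0; q2-b>q3; q2-c>q1; q3-a>q0; q3-b>q4; q3-c>q1; q4-a>q4; q4-b>q4; q4-c>q4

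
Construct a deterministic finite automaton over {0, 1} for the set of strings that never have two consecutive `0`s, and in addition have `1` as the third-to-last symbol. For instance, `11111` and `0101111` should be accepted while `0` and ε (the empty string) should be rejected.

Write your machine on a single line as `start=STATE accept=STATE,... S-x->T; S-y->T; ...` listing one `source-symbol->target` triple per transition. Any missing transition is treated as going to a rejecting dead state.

Handle the two conditions separately and then intersect. One (3 states) tracks partial matches of the forbidden pattern `00`; the other (15 states) tracks the last 3 symbols read. Each combined state is a pair, one component from each; accept when both components accept.
A 20-state machine:
          0    1  
>  S0     S1   S2 
   S1     S3   S4 
   S2     S5   S6 
   S3     S7   S8 
   S4     S9  S10 
   S5    S11  S12 
   S6    S13  S14 
   S7     S7   S8 
   S8    S15  S16 
   S9    S11  S12 
   S10   S13  S14 
   S11    S7   S8 
 * S12    S9  S10 
 * S13   S11  S12 
 * S14   S13  S14 
   S15   S11  S17 
   S16   S18  S19 
   S17   S15  S16 
   S18   S11  S17 
   S19   S18  S19 
(> = start, * = accepting)

start=S0; accept=S12,S13,S14; S0-0->S1; S0-1->S2; S1-0->S3; S1-1->S4; S2-0->S5; S2-1->S6; S3-0->S7; S3-1->S8; S4-0->S9; S4-1->S10; S5-0->S11; S5-1->S12; S6-0->S13; S6-1->S14; S7-0->S7; S7-1->S8; S8-0->S15; S8-1->S16; S9-0->S11; S9-1->S12; S10-0->S13; S10-1->S14; S11-0->S7; S11-1->S8; S12-0->S9; S12-1->S10; S13-0->S11; S13-1->S12; S14-0->S13; S14-1->S14; S15-0->S11; S15-1->S17; S16-0->S18; S16-1->S19; S17-0->S15; S17-1->S16; S18-0->S11; S18-1->S17; S19-0->S18; S19-1->S19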